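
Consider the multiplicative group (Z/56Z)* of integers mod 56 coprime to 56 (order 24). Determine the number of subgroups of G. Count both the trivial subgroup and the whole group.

|G| = 24, so by Lagrange every subgroup order divides 24. Divisors: 1, 2, 3, 4, 6, 8, 12, 24.
Subgroups by order — order 1: 1; order 2: 7; order 3: 1; order 4: 7; order 6: 7; order 8: 1; order 12: 7; order 24: 1.
Total: 1 + 7 + 1 + 7 + 7 + 1 + 7 + 1 = 32.

32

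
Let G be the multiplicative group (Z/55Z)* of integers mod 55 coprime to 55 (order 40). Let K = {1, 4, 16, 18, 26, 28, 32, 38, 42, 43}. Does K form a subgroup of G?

No

4 ∈ K but its inverse 14 ∉ K, so K is not a subgroup.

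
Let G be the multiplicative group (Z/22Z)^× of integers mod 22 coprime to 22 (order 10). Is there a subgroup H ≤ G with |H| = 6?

6 does not divide |G| = 10, so by Lagrange no subgroup of order 6 exists.

No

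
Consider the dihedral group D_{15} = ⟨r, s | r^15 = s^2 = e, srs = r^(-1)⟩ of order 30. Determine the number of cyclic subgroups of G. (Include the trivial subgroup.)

Group the elements of G by the cyclic subgroup they generate; each cyclic subgroup of order d accounts for φ(d) elements.
Cyclic subgroups by order — order 1: 1; order 2: 15; order 3: 1; order 5: 1; order 15: 1.
Total: 19.

19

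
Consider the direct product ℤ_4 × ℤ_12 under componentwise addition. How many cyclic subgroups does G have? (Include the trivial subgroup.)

Group the elements of G by the cyclic subgroup they generate; each cyclic subgroup of order d accounts for φ(d) elements.
Cyclic subgroups by order — order 1: 1; order 2: 3; order 3: 1; order 4: 6; order 6: 3; order 12: 6.
Total: 20.

20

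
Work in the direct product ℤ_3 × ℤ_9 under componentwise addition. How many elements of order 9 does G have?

18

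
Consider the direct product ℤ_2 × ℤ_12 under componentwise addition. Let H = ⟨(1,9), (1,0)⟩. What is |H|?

8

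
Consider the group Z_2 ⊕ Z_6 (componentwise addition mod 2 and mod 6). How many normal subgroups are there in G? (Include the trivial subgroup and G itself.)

10

G is abelian, so every subgroup is normal.
G has 10 subgroups in total, hence 10 normal subgroups.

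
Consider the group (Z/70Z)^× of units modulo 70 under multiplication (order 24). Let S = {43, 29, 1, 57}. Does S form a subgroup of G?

Yes

|S| = 4 divides |G| = 24, consistent with Lagrange.
S contains the identity, every element's inverse is in S, and S is closed under ·: it is a subgroup.
In fact S = ⟨43⟩.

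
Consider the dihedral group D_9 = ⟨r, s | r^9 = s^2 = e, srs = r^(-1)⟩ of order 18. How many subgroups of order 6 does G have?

|G| = 18 and 6 | 18, so subgroups of order 6 are possible by Lagrange.
The subgroups of order 6 are: {e, r^3, r^6, r^2s, r^5s, r^8s}; {e, r^3, r^6, s, r^3s, r^6s}; {e, r^3, r^6, rs, r^4s, r^7s}.
So G has 3 subgroups of order 6.

3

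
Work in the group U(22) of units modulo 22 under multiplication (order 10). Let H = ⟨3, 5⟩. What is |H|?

|⟨3⟩| = 5 and |⟨5⟩| = 5, so |H| is a multiple of lcm(5, 5) = 5 and divides |G| = 10.
Closing under the operation: H = {1, 3, 5, 9, 15}, so |H| = 5.

5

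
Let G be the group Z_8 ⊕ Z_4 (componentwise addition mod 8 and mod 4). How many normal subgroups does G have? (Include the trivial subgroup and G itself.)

22

G is abelian, so every subgroup is normal.
G has 22 subgroups in total, hence 22 normal subgroups.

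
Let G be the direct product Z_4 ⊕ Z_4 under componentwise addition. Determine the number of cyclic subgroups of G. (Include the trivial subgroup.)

A cyclic subgroup of order d is generated by each of its φ(d) elements of order d, so the cyclic subgroups of order d number (#elements of order d)/φ(d).
Cyclic subgroups by order — order 1: 1; order 2: 3; order 4: 6.
Total: 10.

10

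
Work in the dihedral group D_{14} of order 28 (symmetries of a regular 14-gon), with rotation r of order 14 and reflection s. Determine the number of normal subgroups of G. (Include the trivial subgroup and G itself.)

G has 28 subgroups. Checking conjugation-invariance by order — order 1: 1/1 normal; order 2: 1/15 normal; order 4: 0/7 normal; order 7: 1/1 normal; order 14: 3/3 normal; order 28: 1/1 normal.
Total normal subgroups: 7.

7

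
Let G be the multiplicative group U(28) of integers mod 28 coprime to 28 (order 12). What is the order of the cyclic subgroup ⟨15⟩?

Compute successive powers of 15 mod 28: 15, 1; 15^2 ≡ 1 (mod 28).
So |⟨15⟩| = 2.

2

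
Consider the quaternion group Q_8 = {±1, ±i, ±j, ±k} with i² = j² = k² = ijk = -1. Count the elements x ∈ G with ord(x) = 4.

6

The elements of order 4 are: i, -i, j, -j, k, -k.
That's 6.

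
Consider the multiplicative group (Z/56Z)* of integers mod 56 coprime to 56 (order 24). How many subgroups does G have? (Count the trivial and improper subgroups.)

|G| = 24, so by Lagrange every subgroup order divides 24. Divisors: 1, 2, 3, 4, 6, 8, 12, 24.
Subgroups by order — order 1: 1; order 2: 7; order 3: 1; order 4: 7; order 6: 7; order 8: 1; order 12: 7; order 24: 1.
Total: 1 + 7 + 1 + 7 + 7 + 1 + 7 + 1 = 32.

32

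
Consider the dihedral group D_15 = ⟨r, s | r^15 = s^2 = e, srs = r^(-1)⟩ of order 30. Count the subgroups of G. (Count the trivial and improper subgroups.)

28

|G| = 30, so by Lagrange every subgroup order divides 30. Divisors: 1, 2, 3, 5, 6, 10, 15, 30.
Subgroups by order — order 1: 1; order 2: 15; order 3: 1; order 5: 1; order 6: 5; order 10: 3; order 15: 1; order 30: 1.
Total: 1 + 15 + 1 + 1 + 5 + 3 + 1 + 1 = 28.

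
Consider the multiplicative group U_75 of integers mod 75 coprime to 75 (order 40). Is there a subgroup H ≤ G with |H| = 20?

20 | 40. A subgroup of order 20 is {1, 4, 11, 14, 16, 19, 26, 29, 31, 34, 41, 44, 46, 49, 56, 59, 61, 64, 71, 74}.

Yes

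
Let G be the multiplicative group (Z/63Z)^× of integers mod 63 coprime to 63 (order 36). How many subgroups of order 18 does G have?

3

|G| = 36 and 18 | 36, so subgroups of order 18 are possible by Lagrange.
The subgroups of order 18 are: {1, 4, 10, 13, 16, 19, 22, 25, 31, 34, 37, 40, 43, 46, 52, 55, 58, 61}; {1, 2, 4, 8, 11, 16, 22, 23, 25, 29, 32, 37, 43, 44, 46, 50, 53, 58}; {1, 4, 5, 16, 17, 20, 22, 25, 26, 37, 38, 41, 43, 46, 47, 58, 59, 62}.
So G has 3 subgroups of order 18.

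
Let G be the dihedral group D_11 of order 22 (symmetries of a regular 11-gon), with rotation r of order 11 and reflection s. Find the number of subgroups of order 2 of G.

|G| = 22 and 2 | 22, so subgroups of order 2 are possible by Lagrange.
The subgroups of order 2 are: {e, r^10s}; {e, r^2s}; {e, r^3s}; {e, r^4s}; … (11 in all).
So G has 11 subgroups of order 2.

11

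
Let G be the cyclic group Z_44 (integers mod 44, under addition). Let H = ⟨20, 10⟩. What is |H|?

22

|⟨20⟩| = 11 and |⟨10⟩| = 22, so |H| is a multiple of lcm(11, 22) = 22 and divides |G| = 44.
Closing under the operation: H = {0, 2, 4, 6, 8, 10, 12, 14, 16, 18, 20, 22, 24, 26, 28, 30, 32, 34, 36, 38, 40, 42}, so |H| = 22.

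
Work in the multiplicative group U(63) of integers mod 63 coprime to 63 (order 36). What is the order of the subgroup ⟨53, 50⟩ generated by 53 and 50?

|⟨53⟩| = 6 and |⟨50⟩| = 6, so |H| is a multiple of lcm(6, 6) = 6 and divides |G| = 36.
Closing under the operation: H = {1, 2, 4, 8, 11, 16, 22, 23, 25, 29, 32, 37, 43, 44, 46, 50, 53, 58}, so |H| = 18.

18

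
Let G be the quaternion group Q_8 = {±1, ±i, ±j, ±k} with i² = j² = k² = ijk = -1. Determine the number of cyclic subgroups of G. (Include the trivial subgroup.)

5

Group the elements of G by the cyclic subgroup they generate; each cyclic subgroup of order d accounts for φ(d) elements.
Cyclic subgroups by order — order 1: 1; order 2: 1; order 4: 3.
Total: 5.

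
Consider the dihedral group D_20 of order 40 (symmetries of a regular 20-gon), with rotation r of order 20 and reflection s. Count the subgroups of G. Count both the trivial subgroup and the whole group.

|G| = 40, so by Lagrange every subgroup order divides 40. Divisors: 1, 2, 4, 5, 8, 10, 20, 40.
Subgroups by order — order 1: 1; order 2: 21; order 4: 11; order 5: 1; order 8: 5; order 10: 5; order 20: 3; order 40: 1.
Total: 1 + 21 + 11 + 1 + 5 + 5 + 3 + 1 = 48.

48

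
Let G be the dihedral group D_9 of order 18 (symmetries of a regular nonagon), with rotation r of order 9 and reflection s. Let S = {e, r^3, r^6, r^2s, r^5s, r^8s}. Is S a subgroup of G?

Yes

|S| = 6 divides |G| = 18, consistent with Lagrange.
S contains the identity, every element's inverse is in S, and S is closed under ·: it is a subgroup.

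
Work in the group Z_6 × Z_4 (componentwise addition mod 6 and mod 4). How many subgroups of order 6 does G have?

3

|G| = 24 and 6 | 24, so subgroups of order 6 are possible by Lagrange.
The subgroups of order 6 are: {(0,0), (0,2), (2,0), (2,2), (4,0), (4,2)}; {(0,0), (1,0), (2,0), (3,0), (4,0), (5,0)}; {(0,0), (1,2), (2,0), (3,2), (4,0), (5,2)}.
So G has 3 subgroups of order 6.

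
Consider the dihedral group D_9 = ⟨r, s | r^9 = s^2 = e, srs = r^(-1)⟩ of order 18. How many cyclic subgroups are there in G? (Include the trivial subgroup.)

12

A cyclic subgroup of order d is generated by each of its φ(d) elements of order d, so the cyclic subgroups of order d number (#elements of order d)/φ(d).
Cyclic subgroups by order — order 1: 1; order 2: 9; order 3: 1; order 9: 1.
Total: 12.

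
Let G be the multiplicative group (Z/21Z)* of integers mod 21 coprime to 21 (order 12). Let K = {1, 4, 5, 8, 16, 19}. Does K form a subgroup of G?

No

19 ∈ K but its inverse 10 ∉ K, so K is not a subgroup.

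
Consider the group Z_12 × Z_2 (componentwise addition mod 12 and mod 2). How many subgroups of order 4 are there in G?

|G| = 24 and 4 | 24, so subgroups of order 4 are possible by Lagrange.
The subgroups of order 4 are: {(0,0), (0,1), (6,0), (6,1)}; {(0,0), (3,0), (6,0), (9,0)}; {(0,0), (3,1), (6,0), (9,1)}.
So G has 3 subgroups of order 4.

3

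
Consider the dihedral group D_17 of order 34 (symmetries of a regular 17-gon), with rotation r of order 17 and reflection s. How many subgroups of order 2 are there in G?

17

|G| = 34 and 2 | 34, so subgroups of order 2 are possible by Lagrange.
The subgroups of order 2 are: {e, r^10s}; {e, r^11s}; {e, r^12s}; {e, r^13s}; … (17 in all).
So G has 17 subgroups of order 2.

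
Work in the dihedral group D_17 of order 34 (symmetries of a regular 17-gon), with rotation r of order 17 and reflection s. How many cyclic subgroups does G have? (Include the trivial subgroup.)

Each element a generates a cyclic subgroup ⟨a⟩; distinct elements may generate the same one (a cyclic group of order d has φ(d) generators).
Cyclic subgroups by order — order 1: 1; order 2: 17; order 17: 1.
Total: 19.

19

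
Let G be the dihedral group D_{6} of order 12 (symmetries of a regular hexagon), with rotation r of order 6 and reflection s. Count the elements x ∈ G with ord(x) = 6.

The elements of order 6 are: r, r^5.
That's 2.

2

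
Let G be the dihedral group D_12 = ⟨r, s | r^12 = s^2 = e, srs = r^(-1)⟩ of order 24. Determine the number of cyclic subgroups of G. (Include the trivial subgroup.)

Group the elements of G by the cyclic subgroup they generate; each cyclic subgroup of order d accounts for φ(d) elements.
Cyclic subgroups by order — order 1: 1; order 2: 13; order 3: 1; order 4: 1; order 6: 1; order 12: 1.
Total: 18.

18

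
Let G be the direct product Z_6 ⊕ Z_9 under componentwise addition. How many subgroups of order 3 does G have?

4

|G| = 54 and 3 | 54, so subgroups of order 3 are possible by Lagrange.
The subgroups of order 3 are: {(0,0), (0,3), (0,6)}; {(0,0), (2,0), (4,0)}; {(0,0), (2,3), (4,6)}; {(0,0), (2,6), (4,3)}.
So G has 4 subgroups of order 3.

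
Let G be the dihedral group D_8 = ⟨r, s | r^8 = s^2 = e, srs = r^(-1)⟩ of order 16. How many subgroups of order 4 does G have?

5

|G| = 16 and 4 | 16, so subgroups of order 4 are possible by Lagrange.
The subgroups of order 4 are: {e, r^2, r^4, r^6}; {e, r^4, r^2s, r^6s}; {e, r^4, r^3s, r^7s}; {e, r^4, s, r^4s}; … (5 in all).
So G has 5 subgroups of order 4.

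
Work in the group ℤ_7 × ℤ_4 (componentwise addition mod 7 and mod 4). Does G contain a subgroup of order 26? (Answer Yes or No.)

No

26 does not divide |G| = 28, so by Lagrange no subgroup of order 26 exists.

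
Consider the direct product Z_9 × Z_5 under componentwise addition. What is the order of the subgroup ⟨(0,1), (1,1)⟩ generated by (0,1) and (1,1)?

|⟨(0,1)⟩| = 5 and |⟨(1,1)⟩| = 45, so |H| is a multiple of lcm(5, 45) = 45 and divides |G| = 45.
Closing {(0,1), (1,1)} under the group operation gives all of G, so |H| = 45.

45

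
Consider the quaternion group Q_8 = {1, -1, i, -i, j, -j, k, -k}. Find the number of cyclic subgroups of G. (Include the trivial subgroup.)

Group the elements of G by the cyclic subgroup they generate; each cyclic subgroup of order d accounts for φ(d) elements.
Cyclic subgroups by order — order 1: 1; order 2: 1; order 4: 3.
Total: 5.

5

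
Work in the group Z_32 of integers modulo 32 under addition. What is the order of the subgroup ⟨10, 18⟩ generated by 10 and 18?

|⟨10⟩| = 16 and |⟨18⟩| = 16, so |H| is a multiple of lcm(16, 16) = 16 and divides |G| = 32.
Closing under the operation: H = {0, 2, 4, 6, 8, 10, 12, 14, 16, 18, 20, 22, 24, 26, 28, 30}, so |H| = 16.

16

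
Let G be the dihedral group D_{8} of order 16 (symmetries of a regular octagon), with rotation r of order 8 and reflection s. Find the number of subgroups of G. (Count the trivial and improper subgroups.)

19

|G| = 16, so by Lagrange every subgroup order divides 16. Divisors: 1, 2, 4, 8, 16.
Subgroups by order — order 1: 1; order 2: 9; order 4: 5; order 8: 3; order 16: 1.
Total: 1 + 9 + 5 + 3 + 1 = 19.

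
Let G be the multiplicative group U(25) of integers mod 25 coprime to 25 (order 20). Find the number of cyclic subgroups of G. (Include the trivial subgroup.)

6

Group the elements of G by the cyclic subgroup they generate; each cyclic subgroup of order d accounts for φ(d) elements.
Cyclic subgroups by order — order 1: 1; order 2: 1; order 4: 1; order 5: 1; order 10: 1; order 20: 1.
Total: 6.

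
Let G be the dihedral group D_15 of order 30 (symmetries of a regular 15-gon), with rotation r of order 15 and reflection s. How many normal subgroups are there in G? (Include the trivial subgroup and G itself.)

G has 28 subgroups. Checking conjugation-invariance by order — order 1: 1/1 normal; order 2: 0/15 normal; order 3: 1/1 normal; order 5: 1/1 normal; order 6: 0/5 normal; order 10: 0/3 normal; order 15: 1/1 normal; order 30: 1/1 normal.
Total normal subgroups: 5.

5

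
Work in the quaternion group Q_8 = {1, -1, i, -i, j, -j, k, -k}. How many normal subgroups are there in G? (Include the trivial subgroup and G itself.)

6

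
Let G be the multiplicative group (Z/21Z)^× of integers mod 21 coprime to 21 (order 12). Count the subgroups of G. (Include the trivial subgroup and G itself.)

10

|G| = 12, so by Lagrange every subgroup order divides 12. Divisors: 1, 2, 3, 4, 6, 12.
Subgroups by order — order 1: 1; order 2: 3; order 3: 1; order 4: 1; order 6: 3; order 12: 1.
Total: 1 + 3 + 1 + 1 + 3 + 1 = 10.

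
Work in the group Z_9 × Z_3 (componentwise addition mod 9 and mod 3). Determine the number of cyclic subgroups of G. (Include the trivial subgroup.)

8

Group the elements of G by the cyclic subgroup they generate; each cyclic subgroup of order d accounts for φ(d) elements.
Cyclic subgroups by order — order 1: 1; order 3: 4; order 9: 3.
Total: 8.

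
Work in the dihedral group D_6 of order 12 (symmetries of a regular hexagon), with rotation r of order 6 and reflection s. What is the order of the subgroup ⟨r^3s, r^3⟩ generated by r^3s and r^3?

4

|⟨r^3s⟩| = 2 and |⟨r^3⟩| = 2, so |H| is a multiple of lcm(2, 2) = 2 and divides |G| = 12.
Closing under the operation: H = {e, r^3, s, r^3s}, so |H| = 4.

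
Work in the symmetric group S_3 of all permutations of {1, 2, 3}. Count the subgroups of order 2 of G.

3

|G| = 6 and 2 | 6, so subgroups of order 2 are possible by Lagrange.
The subgroups of order 2 are: {e, (1 2)}; {e, (1 3)}; {e, (2 3)}.
So G has 3 subgroups of order 2.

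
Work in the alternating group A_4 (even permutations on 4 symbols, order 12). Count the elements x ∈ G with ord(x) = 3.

The elements of order 3 are: (2 3 4), (2 4 3), (1 2 3), (1 2 4), (1 3 2), (1 3 4), (1 4 2), (1 4 3).
That's 8.

8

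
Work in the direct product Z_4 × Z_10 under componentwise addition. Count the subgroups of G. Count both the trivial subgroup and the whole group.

|G| = 40, so by Lagrange every subgroup order divides 40. Divisors: 1, 2, 4, 5, 8, 10, 20, 40.
Subgroups by order — order 1: 1; order 2: 3; order 4: 3; order 5: 1; order 8: 1; order 10: 3; order 20: 3; order 40: 1.
Total: 1 + 3 + 3 + 1 + 1 + 3 + 3 + 1 = 16.

16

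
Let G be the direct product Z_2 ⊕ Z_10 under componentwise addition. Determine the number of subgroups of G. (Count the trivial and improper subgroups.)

|G| = 20, so by Lagrange every subgroup order divides 20. Divisors: 1, 2, 4, 5, 10, 20.
Subgroups by order — order 1: 1; order 2: 3; order 4: 1; order 5: 1; order 10: 3; order 20: 1.
Total: 1 + 3 + 1 + 1 + 3 + 1 = 10.

10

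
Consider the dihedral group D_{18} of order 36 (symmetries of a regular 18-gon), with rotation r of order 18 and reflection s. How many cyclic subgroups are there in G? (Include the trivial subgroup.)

Each element a generates a cyclic subgroup ⟨a⟩; distinct elements may generate the same one (a cyclic group of order d has φ(d) generators).
Cyclic subgroups by order — order 1: 1; order 2: 19; order 3: 1; order 6: 1; order 9: 1; order 18: 1.
Total: 24.

24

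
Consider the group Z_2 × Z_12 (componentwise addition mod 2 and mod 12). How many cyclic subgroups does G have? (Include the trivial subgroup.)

12

Group the elements of G by the cyclic subgroup they generate; each cyclic subgroup of order d accounts for φ(d) elements.
Cyclic subgroups by order — order 1: 1; order 2: 3; order 3: 1; order 4: 2; order 6: 3; order 12: 2.
Total: 12.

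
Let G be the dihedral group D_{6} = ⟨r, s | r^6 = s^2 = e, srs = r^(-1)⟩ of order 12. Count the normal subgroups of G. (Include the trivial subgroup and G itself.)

G has 16 subgroups. Checking conjugation-invariance by order — order 1: 1/1 normal; order 2: 1/7 normal; order 3: 1/1 normal; order 4: 0/3 normal; order 6: 3/3 normal; order 12: 1/1 normal.
Total normal subgroups: 7.

7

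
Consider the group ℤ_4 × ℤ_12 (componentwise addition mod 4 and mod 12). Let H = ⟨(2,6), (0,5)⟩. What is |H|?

24

|⟨(2,6)⟩| = 2 and |⟨(0,5)⟩| = 12, so |H| is a multiple of lcm(2, 12) = 12 and divides |G| = 48.
Closing under the operation: H = {(0,0), (0,1), (0,2), (0,3), (0,4), (0,5), (0,6), (0,7), (0,8), (0,9), (0,10), (0,11), (2,0), (2,1), (2,2), (2,3), (2,4), (2,5), (2,6), (2,7), (2,8), (2,9), (2,10), (2,11)}, so |H| = 24.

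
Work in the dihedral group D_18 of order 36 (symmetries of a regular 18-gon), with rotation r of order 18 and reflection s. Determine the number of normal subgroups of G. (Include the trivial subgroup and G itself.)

9

G has 45 subgroups. Checking conjugation-invariance by order — order 1: 1/1 normal; order 2: 1/19 normal; order 3: 1/1 normal; order 4: 0/9 normal; order 6: 1/7 normal; order 9: 1/1 normal; order 12: 0/3 normal; order 18: 3/3 normal; order 36: 1/1 normal.
Total normal subgroups: 9.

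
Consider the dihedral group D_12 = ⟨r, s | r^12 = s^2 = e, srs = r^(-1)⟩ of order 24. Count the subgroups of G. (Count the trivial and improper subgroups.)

34

|G| = 24, so by Lagrange every subgroup order divides 24. Divisors: 1, 2, 3, 4, 6, 8, 12, 24.
Subgroups by order — order 1: 1; order 2: 13; order 3: 1; order 4: 7; order 6: 5; order 8: 3; order 12: 3; order 24: 1.
Total: 1 + 13 + 1 + 7 + 5 + 3 + 3 + 1 = 34.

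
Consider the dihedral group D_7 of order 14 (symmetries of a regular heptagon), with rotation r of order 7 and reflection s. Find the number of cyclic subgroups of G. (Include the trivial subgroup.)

9

A cyclic subgroup of order d is generated by each of its φ(d) elements of order d, so the cyclic subgroups of order d number (#elements of order d)/φ(d).
Cyclic subgroups by order — order 1: 1; order 2: 7; order 7: 1.
Total: 9.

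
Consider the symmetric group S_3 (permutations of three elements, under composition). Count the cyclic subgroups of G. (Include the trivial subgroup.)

5

A cyclic subgroup of order d is generated by each of its φ(d) elements of order d, so the cyclic subgroups of order d number (#elements of order d)/φ(d).
Cyclic subgroups by order — order 1: 1; order 2: 3; order 3: 1.
Total: 5.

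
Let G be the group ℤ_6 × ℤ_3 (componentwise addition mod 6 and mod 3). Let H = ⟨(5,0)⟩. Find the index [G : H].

3

|⟨(5,0)⟩| = 6 and |G| = 18.
By Lagrange, [G : H] = |G|/|H| = 18/6 = 3.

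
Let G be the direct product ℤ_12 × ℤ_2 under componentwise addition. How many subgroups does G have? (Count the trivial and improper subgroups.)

|G| = 24, so by Lagrange every subgroup order divides 24. Divisors: 1, 2, 3, 4, 6, 8, 12, 24.
Subgroups by order — order 1: 1; order 2: 3; order 3: 1; order 4: 3; order 6: 3; order 8: 1; order 12: 3; order 24: 1.
Total: 1 + 3 + 1 + 3 + 3 + 1 + 3 + 1 = 16.

16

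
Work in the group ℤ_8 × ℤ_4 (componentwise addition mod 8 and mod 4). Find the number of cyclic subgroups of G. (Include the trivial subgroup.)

14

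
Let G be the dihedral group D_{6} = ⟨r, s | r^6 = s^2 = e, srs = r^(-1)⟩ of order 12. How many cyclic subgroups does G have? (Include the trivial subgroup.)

10

Group the elements of G by the cyclic subgroup they generate; each cyclic subgroup of order d accounts for φ(d) elements.
Cyclic subgroups by order — order 1: 1; order 2: 7; order 3: 1; order 6: 1.
Total: 10.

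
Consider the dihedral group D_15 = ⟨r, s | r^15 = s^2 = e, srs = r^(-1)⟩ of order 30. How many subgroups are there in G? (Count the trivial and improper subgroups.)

28

|G| = 30, so by Lagrange every subgroup order divides 30. Divisors: 1, 2, 3, 5, 6, 10, 15, 30.
Subgroups by order — order 1: 1; order 2: 15; order 3: 1; order 5: 1; order 6: 5; order 10: 3; order 15: 1; order 30: 1.
Total: 1 + 15 + 1 + 1 + 5 + 3 + 1 + 1 = 28.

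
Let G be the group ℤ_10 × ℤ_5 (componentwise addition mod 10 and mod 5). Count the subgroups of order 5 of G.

6

|G| = 50 and 5 | 50, so subgroups of order 5 are possible by Lagrange.
The subgroups of order 5 are: {(0,0), (0,1), (0,2), (0,3), (0,4)}; {(0,0), (2,0), (4,0), (6,0), (8,0)}; {(0,0), (2,1), (4,2), (6,3), (8,4)}; {(0,0), (2,2), (4,4), (6,1), (8,3)}; … (6 in all).
So G has 6 subgroups of order 5.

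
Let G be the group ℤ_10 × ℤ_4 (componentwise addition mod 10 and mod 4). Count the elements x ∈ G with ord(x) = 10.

An element (a,b) has order lcm(ord(a), ord(b)); count pairs with lcm equal to 10.
Enumerating gives 12 such elements.

12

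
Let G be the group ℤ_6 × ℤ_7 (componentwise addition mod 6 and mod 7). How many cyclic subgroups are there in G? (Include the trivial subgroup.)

Each element a generates a cyclic subgroup ⟨a⟩; distinct elements may generate the same one (a cyclic group of order d has φ(d) generators).
Cyclic subgroups by order — order 1: 1; order 2: 1; order 3: 1; order 6: 1; order 7: 1; order 14: 1; order 21: 1; order 42: 1.
Total: 8.

8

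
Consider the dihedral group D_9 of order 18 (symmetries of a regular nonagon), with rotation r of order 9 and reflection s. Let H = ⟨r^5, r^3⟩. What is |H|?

|⟨r^5⟩| = 9 and |⟨r^3⟩| = 3, so |H| is a multiple of lcm(9, 3) = 9 and divides |G| = 18.
Closing under the operation: H = {e, r, r^2, r^3, r^4, r^5, r^6, r^7, r^8}, so |H| = 9.

9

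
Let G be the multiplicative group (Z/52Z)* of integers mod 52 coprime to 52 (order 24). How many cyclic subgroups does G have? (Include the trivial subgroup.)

12

Each element a generates a cyclic subgroup ⟨a⟩; distinct elements may generate the same one (a cyclic group of order d has φ(d) generators).
Cyclic subgroups by order — order 1: 1; order 2: 3; order 3: 1; order 4: 2; order 6: 3; order 12: 2.
Total: 12.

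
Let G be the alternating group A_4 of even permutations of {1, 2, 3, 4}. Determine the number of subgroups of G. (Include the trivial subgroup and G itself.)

|G| = 12, so by Lagrange every subgroup order divides 12. Divisors: 1, 2, 3, 4, 6, 12.
Subgroups by order — order 1: 1; order 2: 3; order 3: 4; order 4: 1; order 6: 0; order 12: 1.
Total: 1 + 3 + 4 + 1 + 0 + 1 = 10.

10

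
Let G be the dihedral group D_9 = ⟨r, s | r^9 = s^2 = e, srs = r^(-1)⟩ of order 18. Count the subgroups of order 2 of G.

|G| = 18 and 2 | 18, so subgroups of order 2 are possible by Lagrange.
The subgroups of order 2 are: {e, r^2s}; {e, r^3s}; {e, r^4s}; {e, r^5s}; … (9 in all).
So G has 9 subgroups of order 2.

9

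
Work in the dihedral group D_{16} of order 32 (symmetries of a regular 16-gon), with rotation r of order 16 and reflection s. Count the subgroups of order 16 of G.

3

|G| = 32 and 16 | 32, so subgroups of order 16 are possible by Lagrange.
The subgroups of order 16 are: {e, r, r^2, r^3, r^4, r^5, r^6, r^7, r^8, r^9, r^10, r^11, r^12, r^13, r^14, r^15}; {e, r^2, r^4, r^6, r^8, r^10, r^12, r^14, s, r^2s, r^4s, r^6s, r^8s, r^10s, r^12s, r^14s}; {e, r^2, r^4, r^6, r^8, r^10, r^12, r^14, rs, r^3s, r^5s, r^7s, r^9s, r^11s, r^13s, r^15s}.
So G has 3 subgroups of order 16.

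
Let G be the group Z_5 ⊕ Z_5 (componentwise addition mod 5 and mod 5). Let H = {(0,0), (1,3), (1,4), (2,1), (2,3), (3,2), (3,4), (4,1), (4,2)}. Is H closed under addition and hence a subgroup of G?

|H| = 9 does not divide |G| = 25, so by Lagrange H is not a subgroup.

No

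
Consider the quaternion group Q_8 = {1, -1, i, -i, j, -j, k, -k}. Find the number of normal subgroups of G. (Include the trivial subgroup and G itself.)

6

G has 6 subgroups. Checking conjugation-invariance by order — order 1: 1/1 normal; order 2: 1/1 normal; order 4: 3/3 normal; order 8: 1/1 normal.
Total normal subgroups: 6.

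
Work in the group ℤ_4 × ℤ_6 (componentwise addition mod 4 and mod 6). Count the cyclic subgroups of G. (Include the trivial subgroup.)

12

Each element a generates a cyclic subgroup ⟨a⟩; distinct elements may generate the same one (a cyclic group of order d has φ(d) generators).
Cyclic subgroups by order — order 1: 1; order 2: 3; order 3: 1; order 4: 2; order 6: 3; order 12: 2.
Total: 12.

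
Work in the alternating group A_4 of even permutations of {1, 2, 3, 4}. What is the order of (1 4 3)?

3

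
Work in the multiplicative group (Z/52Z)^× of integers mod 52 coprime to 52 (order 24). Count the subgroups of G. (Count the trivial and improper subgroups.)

|G| = 24, so by Lagrange every subgroup order divides 24. Divisors: 1, 2, 3, 4, 6, 8, 12, 24.
Subgroups by order — order 1: 1; order 2: 3; order 3: 1; order 4: 3; order 6: 3; order 8: 1; order 12: 3; order 24: 1.
Total: 1 + 3 + 1 + 3 + 3 + 1 + 3 + 1 = 16.

16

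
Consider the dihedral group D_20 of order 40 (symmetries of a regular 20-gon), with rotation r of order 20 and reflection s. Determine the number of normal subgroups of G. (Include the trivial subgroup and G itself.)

9

G has 48 subgroups. Checking conjugation-invariance by order — order 1: 1/1 normal; order 2: 1/21 normal; order 4: 1/11 normal; order 5: 1/1 normal; order 8: 0/5 normal; order 10: 1/5 normal; order 20: 3/3 normal; order 40: 1/1 normal.
Total normal subgroups: 9.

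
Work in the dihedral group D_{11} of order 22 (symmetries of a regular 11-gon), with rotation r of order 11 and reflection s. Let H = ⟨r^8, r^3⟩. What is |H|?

|⟨r^8⟩| = 11 and |⟨r^3⟩| = 11, so |H| is a multiple of lcm(11, 11) = 11 and divides |G| = 22.
Closing under the operation: H = {e, r, r^2, r^3, r^4, r^5, r^6, r^7, r^8, r^9, r^10}, so |H| = 11.

11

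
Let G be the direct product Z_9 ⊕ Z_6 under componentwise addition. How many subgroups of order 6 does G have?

|G| = 54 and 6 | 54, so subgroups of order 6 are possible by Lagrange.
The subgroups of order 6 are: {(0,0), (0,1), (0,2), (0,3), (0,4), (0,5)}; {(0,0), (0,3), (3,0), (3,3), (6,0), (6,3)}; {(0,0), (0,3), (3,1), (3,4), (6,2), (6,5)}; {(0,0), (0,3), (3,2), (3,5), (6,1), (6,4)}.
So G has 4 subgroups of order 6.

4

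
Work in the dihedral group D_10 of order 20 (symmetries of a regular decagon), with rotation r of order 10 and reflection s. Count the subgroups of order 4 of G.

|G| = 20 and 4 | 20, so subgroups of order 4 are possible by Lagrange.
The subgroups of order 4 are: {e, r^5, r^2s, r^7s}; {e, r^5, r^3s, r^8s}; {e, r^5, r^4s, r^9s}; {e, r^5, s, r^5s}; … (5 in all).
So G has 5 subgroups of order 4.

5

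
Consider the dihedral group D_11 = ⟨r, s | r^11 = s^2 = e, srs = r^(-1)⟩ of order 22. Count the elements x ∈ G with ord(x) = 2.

Enumerating element orders in G gives 11 elements of order 2.

11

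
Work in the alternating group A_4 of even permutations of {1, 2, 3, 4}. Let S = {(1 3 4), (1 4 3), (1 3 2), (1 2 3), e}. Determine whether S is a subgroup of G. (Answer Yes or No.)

|S| = 5 does not divide |G| = 12, so by Lagrange S is not a subgroup.

No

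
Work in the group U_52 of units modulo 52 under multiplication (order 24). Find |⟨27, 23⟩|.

|⟨27⟩| = 2 and |⟨23⟩| = 6, so |H| is a multiple of lcm(2, 6) = 6 and divides |G| = 24.
Closing under the operation: H = {1, 3, 9, 17, 23, 25, 27, 29, 35, 43, 49, 51}, so |H| = 12.

12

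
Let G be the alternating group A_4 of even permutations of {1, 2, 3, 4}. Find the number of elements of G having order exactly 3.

8

The elements of order 3 are: (2 3 4), (2 4 3), (1 2 3), (1 2 4), (1 3 2), (1 3 4), (1 4 2), (1 4 3).
That's 8.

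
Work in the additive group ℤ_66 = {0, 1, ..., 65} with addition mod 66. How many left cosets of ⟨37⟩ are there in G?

|⟨37⟩| = 66 and |G| = 66.
By Lagrange, [G : H] = |G|/|H| = 66/66 = 1.

1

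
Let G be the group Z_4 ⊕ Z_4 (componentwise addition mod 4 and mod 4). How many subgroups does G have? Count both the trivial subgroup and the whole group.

15

|G| = 16, so by Lagrange every subgroup order divides 16. Divisors: 1, 2, 4, 8, 16.
Subgroups by order — order 1: 1; order 2: 3; order 4: 7; order 8: 3; order 16: 1.
Total: 1 + 3 + 7 + 3 + 1 = 15.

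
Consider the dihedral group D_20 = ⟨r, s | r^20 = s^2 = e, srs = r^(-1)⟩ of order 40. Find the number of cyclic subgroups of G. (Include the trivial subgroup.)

A cyclic subgroup of order d is generated by each of its φ(d) elements of order d, so the cyclic subgroups of order d number (#elements of order d)/φ(d).
Cyclic subgroups by order — order 1: 1; order 2: 21; order 4: 1; order 5: 1; order 10: 1; order 20: 1.
Total: 26.

26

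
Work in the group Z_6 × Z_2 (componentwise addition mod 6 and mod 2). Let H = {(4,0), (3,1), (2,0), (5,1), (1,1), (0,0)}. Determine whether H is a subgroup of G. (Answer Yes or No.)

|H| = 6 divides |G| = 12, consistent with Lagrange.
H contains the identity, every element's inverse is in H, and H is closed under +: it is a subgroup.
In fact H = ⟨(1,1)⟩.

Yes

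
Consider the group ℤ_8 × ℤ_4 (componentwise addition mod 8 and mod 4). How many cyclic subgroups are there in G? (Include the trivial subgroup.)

14

A cyclic subgroup of order d is generated by each of its φ(d) elements of order d, so the cyclic subgroups of order d number (#elements of order d)/φ(d).
Cyclic subgroups by order — order 1: 1; order 2: 3; order 4: 6; order 8: 4.
Total: 14.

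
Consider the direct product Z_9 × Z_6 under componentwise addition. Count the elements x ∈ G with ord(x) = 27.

0

An element (a,b) has order lcm(ord(a), ord(b)); count pairs with lcm equal to 27.
Enumerating gives 0 such elements.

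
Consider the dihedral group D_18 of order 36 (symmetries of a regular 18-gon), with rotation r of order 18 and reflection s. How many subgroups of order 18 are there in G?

3

|G| = 36 and 18 | 36, so subgroups of order 18 are possible by Lagrange.
The subgroups of order 18 are: {e, r, r^2, r^3, r^4, r^5, r^6, r^7, r^8, r^9, r^10, r^11, r^12, r^13, r^14, r^15, r^16, r^17}; {e, r^2, r^4, r^6, r^8, r^10, r^12, r^14, r^16, s, r^2s, r^4s, r^6s, r^8s, r^10s, r^12s, r^14s, r^16s}; {e, r^2, r^4, r^6, r^8, r^10, r^12, r^14, r^16, rs, r^3s, r^5s, r^7s, r^9s, r^11s, r^13s, r^15s, r^17s}.
So G has 3 subgroups of order 18.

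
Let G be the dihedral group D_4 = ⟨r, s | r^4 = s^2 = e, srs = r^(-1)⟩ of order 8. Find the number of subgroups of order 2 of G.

5

|G| = 8 and 2 | 8, so subgroups of order 2 are possible by Lagrange.
The subgroups of order 2 are: {e, r^2}; {e, r^2s}; {e, r^3s}; {e, rs}; … (5 in all).
So G has 5 subgroups of order 2.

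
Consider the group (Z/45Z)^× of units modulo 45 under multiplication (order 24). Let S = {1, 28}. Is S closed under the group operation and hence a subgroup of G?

No

28 ∈ S but its inverse 37 ∉ S, so S is not a subgroup.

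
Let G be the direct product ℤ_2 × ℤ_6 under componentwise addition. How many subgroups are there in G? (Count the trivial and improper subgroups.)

|G| = 12, so by Lagrange every subgroup order divides 12. Divisors: 1, 2, 3, 4, 6, 12.
Subgroups by order — order 1: 1; order 2: 3; order 3: 1; order 4: 1; order 6: 3; order 12: 1.
Total: 1 + 3 + 1 + 1 + 3 + 1 = 10.

10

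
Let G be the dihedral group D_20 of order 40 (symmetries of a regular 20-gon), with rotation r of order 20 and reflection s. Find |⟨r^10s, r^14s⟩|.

10

|⟨r^10s⟩| = 2 and |⟨r^14s⟩| = 2, so |H| is a multiple of lcm(2, 2) = 2 and divides |G| = 40.
Closing under the operation: H = {e, r^4, r^8, r^12, r^16, r^2s, r^6s, r^10s, r^14s, r^18s}, so |H| = 10.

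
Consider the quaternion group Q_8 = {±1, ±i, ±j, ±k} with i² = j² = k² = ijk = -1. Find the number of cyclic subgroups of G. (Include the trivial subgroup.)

Each element a generates a cyclic subgroup ⟨a⟩; distinct elements may generate the same one (a cyclic group of order d has φ(d) generators).
Cyclic subgroups by order — order 1: 1; order 2: 1; order 4: 3.
Total: 5.

5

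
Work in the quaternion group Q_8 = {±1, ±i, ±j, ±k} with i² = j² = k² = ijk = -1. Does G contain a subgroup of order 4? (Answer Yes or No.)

Yes

4 | 8. A subgroup of order 4 is {1, -1, i, -i}.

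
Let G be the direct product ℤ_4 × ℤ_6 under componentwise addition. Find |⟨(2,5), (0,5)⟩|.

12

|⟨(2,5)⟩| = 6 and |⟨(0,5)⟩| = 6, so |H| is a multiple of lcm(6, 6) = 6 and divides |G| = 24.
Closing under the operation: H = {(0,0), (0,1), (0,2), (0,3), (0,4), (0,5), (2,0), (2,1), (2,2), (2,3), (2,4), (2,5)}, so |H| = 12.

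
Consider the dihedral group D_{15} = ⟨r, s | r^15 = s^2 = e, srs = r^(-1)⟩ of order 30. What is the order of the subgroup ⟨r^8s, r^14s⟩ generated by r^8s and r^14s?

10

|⟨r^8s⟩| = 2 and |⟨r^14s⟩| = 2, so |H| is a multiple of lcm(2, 2) = 2 and divides |G| = 30.
Closing under the operation: H = {e, r^3, r^6, r^9, r^12, r^2s, r^5s, r^8s, r^11s, r^14s}, so |H| = 10.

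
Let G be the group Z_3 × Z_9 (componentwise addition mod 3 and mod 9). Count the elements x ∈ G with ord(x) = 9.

An element (a,b) has order lcm(ord(a), ord(b)); count pairs with lcm equal to 9.
Enumerating gives 18 such elements.

18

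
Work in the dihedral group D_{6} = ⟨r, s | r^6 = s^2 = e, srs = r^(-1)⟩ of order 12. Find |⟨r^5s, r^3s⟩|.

|⟨r^5s⟩| = 2 and |⟨r^3s⟩| = 2, so |H| is a multiple of lcm(2, 2) = 2 and divides |G| = 12.
Closing under the operation: H = {e, r^2, r^4, rs, r^3s, r^5s}, so |H| = 6.

6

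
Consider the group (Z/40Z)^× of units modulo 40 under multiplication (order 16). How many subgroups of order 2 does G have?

|G| = 16 and 2 | 16, so subgroups of order 2 are possible by Lagrange.
The subgroups of order 2 are: {1, 11}; {1, 19}; {1, 21}; {1, 29}; … (7 in all).
So G has 7 subgroups of order 2.

7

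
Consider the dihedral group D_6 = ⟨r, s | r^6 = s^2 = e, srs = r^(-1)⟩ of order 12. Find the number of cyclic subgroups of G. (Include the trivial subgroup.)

A cyclic subgroup of order d is generated by each of its φ(d) elements of order d, so the cyclic subgroups of order d number (#elements of order d)/φ(d).
Cyclic subgroups by order — order 1: 1; order 2: 7; order 3: 1; order 6: 1.
Total: 10.

10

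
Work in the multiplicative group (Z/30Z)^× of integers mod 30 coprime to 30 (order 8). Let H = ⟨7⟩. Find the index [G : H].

2

|⟨7⟩| = 4 and |G| = 8.
By Lagrange, [G : H] = |G|/|H| = 8/4 = 2.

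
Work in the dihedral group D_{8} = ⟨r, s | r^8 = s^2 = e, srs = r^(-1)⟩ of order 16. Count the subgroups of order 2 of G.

|G| = 16 and 2 | 16, so subgroups of order 2 are possible by Lagrange.
The subgroups of order 2 are: {e, r^2s}; {e, r^3s}; {e, r^4}; {e, r^4s}; … (9 in all).
So G has 9 subgroups of order 2.

9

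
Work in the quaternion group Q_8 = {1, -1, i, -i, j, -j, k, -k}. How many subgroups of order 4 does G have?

3

|G| = 8 and 4 | 8, so subgroups of order 4 are possible by Lagrange.
The subgroups of order 4 are: {1, -1, i, -i}; {1, -1, j, -j}; {1, -1, k, -k}.
So G has 3 subgroups of order 4.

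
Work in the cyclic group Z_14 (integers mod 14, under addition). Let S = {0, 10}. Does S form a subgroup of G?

10 ∈ S but its inverse 4 ∉ S, so S is not a subgroup.

No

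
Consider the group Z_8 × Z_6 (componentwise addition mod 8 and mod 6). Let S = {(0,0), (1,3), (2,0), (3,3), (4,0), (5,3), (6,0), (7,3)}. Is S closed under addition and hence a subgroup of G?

Yes

|S| = 8 divides |G| = 48, consistent with Lagrange.
S contains the identity, every element's inverse is in S, and S is closed under +: it is a subgroup.
In fact S = ⟨(7,3)⟩.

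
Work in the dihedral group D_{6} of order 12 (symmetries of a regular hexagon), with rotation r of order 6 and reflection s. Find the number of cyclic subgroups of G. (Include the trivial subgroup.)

10

A cyclic subgroup of order d is generated by each of its φ(d) elements of order d, so the cyclic subgroups of order d number (#elements of order d)/φ(d).
Cyclic subgroups by order — order 1: 1; order 2: 7; order 3: 1; order 6: 1.
Total: 10.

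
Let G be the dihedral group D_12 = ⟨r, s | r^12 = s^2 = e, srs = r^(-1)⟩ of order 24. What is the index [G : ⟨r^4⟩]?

8

|⟨r^4⟩| = 3 and |G| = 24.
By Lagrange, [G : H] = |G|/|H| = 24/3 = 8.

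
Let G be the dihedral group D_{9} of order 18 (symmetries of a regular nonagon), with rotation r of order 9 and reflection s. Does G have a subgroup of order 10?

No

10 does not divide |G| = 18, so by Lagrange no subgroup of order 10 exists.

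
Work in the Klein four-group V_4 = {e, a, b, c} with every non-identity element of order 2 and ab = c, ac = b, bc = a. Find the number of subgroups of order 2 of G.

|G| = 4 and 2 | 4, so subgroups of order 2 are possible by Lagrange.
The subgroups of order 2 are: {e, a}; {e, b}; {e, c}.
So G has 3 subgroups of order 2.

3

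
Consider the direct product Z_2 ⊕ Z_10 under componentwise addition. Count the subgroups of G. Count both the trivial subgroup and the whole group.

10

|G| = 20, so by Lagrange every subgroup order divides 20. Divisors: 1, 2, 4, 5, 10, 20.
Subgroups by order — order 1: 1; order 2: 3; order 4: 1; order 5: 1; order 10: 3; order 20: 1.
Total: 1 + 3 + 1 + 1 + 3 + 1 = 10.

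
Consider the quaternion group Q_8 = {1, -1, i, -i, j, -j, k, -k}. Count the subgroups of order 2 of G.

|G| = 8 and 2 | 8, so subgroups of order 2 are possible by Lagrange.
The subgroups of order 2 are: {1, -1}.
So G has 1 subgroup of order 2.

1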